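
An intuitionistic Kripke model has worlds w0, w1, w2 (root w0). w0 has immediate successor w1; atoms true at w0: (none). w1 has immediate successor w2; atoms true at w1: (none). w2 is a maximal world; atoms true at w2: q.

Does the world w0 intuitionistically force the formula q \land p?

No

w0 \nVdash q \land p since w0 fails q.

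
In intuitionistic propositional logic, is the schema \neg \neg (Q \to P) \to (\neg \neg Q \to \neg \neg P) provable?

This is the distribution of double negation over implication, which is intuitionistically derivable.
Assume \neg \neg (Q \to P) and \neg \neg Q; suppose \neg P. Then Q \to P would give \neg Q (by contraposition), contradicting \neg \neg Q; so \neg (Q \to P), contradicting \neg \neg (Q \to P). Hence \neg \neg P.

Yes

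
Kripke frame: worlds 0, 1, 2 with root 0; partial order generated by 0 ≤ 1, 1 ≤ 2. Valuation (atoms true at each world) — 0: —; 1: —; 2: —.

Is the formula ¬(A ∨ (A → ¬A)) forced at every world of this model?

Not every world: 0 ⊮ ¬(A ∨ (A → ¬A)).
0 ⊮ ¬(A ∨ (A → ¬A)) since 0 is accessible from 0 and 0 ⊩ A ∨ (A → ¬A).
0 ⊩ A ∨ (A → ¬A) via the disjunct A → ¬A.

No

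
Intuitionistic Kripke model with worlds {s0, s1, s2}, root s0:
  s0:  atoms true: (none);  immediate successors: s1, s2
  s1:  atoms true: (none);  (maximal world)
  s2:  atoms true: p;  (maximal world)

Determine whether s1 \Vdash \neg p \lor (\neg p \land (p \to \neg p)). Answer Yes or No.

s1 \Vdash \neg p \lor (\neg p \land (p \to \neg p)) via the disjunct \neg p.

Yes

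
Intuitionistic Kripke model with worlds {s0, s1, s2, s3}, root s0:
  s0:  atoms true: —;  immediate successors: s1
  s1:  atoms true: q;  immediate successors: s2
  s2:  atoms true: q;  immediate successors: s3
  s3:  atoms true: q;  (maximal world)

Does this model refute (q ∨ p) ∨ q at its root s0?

s0 ⊮ (q ∨ p) ∨ q: neither disjunct is forced at s0.
s0 ⊮ q ∨ p: neither disjunct is forced at s0.
s0 lacks atom q, so s0 ⊮ q.
So the root s0 does not force (q ∨ p) ∨ q; the model is a countermodel.

Yes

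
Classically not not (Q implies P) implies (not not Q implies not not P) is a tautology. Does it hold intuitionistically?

This is the distribution of double negation over implication, which is intuitionistically derivable.
Assume not not (Q implies P) and not not Q; suppose not P. Then Q implies P would give not Q (by contraposition), contradicting not not Q; so not (Q implies P), contradicting not not (Q implies P). Hence not not P.

Yes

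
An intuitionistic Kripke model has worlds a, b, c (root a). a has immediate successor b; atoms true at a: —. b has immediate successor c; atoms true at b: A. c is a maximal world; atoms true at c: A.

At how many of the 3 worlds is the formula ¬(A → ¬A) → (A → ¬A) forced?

0

a: does not force it — a ⊮ ¬(A → ¬A) → (A → ¬A): already at a itself, a ⊩ ¬(A → ¬A) but a ⊮ A → ¬A.
b: does not force it — b ⊮ ¬(A → ¬A) → (A → ¬A): already at b itself, b ⊩ ¬(A → ¬A) but b ⊮ A → ¬A.
c: does not force it.
Worlds forcing the formula: { }.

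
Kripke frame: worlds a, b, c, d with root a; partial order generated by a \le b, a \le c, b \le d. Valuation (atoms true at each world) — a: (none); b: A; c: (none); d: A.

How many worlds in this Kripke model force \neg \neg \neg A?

1

a: does not force it — a \nVdash \neg \neg \neg A since b is accessible from a and b \Vdash \neg \neg A.
b: does not force it — b \nVdash \neg \neg \neg A since b is accessible from b and b \Vdash \neg \neg A.
c: forces it.
d: does not force it.
Worlds forcing the formula: {c}.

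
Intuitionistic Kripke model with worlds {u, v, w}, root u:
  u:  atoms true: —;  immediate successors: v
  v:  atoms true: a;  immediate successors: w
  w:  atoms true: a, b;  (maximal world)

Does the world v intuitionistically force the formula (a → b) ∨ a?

v ⊩ (a → b) ∨ a via the disjunct a.

Yes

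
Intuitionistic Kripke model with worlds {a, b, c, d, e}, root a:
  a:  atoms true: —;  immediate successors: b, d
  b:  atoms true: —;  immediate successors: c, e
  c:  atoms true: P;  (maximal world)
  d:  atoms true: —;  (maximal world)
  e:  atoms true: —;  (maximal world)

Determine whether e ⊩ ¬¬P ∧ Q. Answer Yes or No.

e ⊮ ¬¬P ∧ Q since e fails ¬¬P.

No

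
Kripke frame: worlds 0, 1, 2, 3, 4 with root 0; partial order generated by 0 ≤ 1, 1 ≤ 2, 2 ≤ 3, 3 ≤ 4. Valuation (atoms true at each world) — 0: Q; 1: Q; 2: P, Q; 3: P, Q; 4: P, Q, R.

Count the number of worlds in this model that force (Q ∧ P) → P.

0: forces it.
1: forces it.
2: forces it.
3: forces it.
4: forces it.
Worlds forcing the formula: {0, 1, 2, 3, 4}.

5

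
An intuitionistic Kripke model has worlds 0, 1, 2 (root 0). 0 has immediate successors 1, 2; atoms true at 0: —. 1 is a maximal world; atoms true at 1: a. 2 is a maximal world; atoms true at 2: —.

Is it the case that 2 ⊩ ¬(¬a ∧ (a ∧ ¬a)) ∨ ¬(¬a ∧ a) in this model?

2 ⊩ ¬(¬a ∧ (a ∧ ¬a)) ∨ ¬(¬a ∧ a) via the disjunct ¬(¬a ∧ (a ∧ ¬a)).

Yes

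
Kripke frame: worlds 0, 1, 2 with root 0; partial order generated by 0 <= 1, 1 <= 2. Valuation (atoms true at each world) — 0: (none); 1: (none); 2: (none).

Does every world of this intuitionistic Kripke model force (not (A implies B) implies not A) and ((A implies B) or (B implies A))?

0 forces (not (A implies B) implies not A) and ((A implies B) or (B implies A)) since 0 forces both conjuncts.
Since the root 0 forces (not (A implies B) implies not A) and ((A implies B) or (B implies A)) and forcing is persistent (monotone upward), every world forces it.

Yes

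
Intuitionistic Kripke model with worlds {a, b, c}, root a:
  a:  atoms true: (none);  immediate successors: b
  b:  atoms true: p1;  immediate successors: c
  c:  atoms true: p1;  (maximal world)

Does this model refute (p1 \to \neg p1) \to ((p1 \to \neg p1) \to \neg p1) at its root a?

a \Vdash (p1 \to \neg p1) \to ((p1 \to \neg p1) \to \neg p1) vacuously: no world accessible from a forces the antecedent p1 \to \neg p1.
So the root a forces (p1 \to \neg p1) \to ((p1 \to \neg p1) \to \neg p1); the model is not a countermodel.

No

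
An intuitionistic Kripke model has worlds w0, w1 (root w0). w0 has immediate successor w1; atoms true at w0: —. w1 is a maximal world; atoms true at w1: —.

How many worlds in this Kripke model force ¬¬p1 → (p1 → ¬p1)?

w0: forces it.
w1: forces it.
Worlds forcing the formula: {w0, w1}.

2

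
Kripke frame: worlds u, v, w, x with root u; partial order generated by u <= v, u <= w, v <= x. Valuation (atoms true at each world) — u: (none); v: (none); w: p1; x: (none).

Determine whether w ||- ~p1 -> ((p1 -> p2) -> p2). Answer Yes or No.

w ||- ~p1 -> ((p1 -> p2) -> p2) vacuously: no world accessible from w forces the antecedent ~p1.

Yes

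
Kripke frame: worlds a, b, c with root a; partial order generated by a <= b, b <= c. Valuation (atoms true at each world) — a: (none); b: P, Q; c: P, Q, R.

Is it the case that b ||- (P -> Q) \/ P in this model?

Yes

b ||- (P -> Q) \/ P via the disjunct P -> Q.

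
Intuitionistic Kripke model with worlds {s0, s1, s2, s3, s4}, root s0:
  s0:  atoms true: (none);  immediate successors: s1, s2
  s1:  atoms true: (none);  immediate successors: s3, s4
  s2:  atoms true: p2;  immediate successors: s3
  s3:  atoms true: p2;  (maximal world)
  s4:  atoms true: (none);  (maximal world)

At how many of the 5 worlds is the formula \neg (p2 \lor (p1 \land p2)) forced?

1

s0: does not force it — s0 \nVdash \neg (p2 \lor (p1 \land p2)) since s2 is accessible from s0 and s2 \Vdash p2 \lor (p1 \land p2).
s1: does not force it — s1 \nVdash \neg (p2 \lor (p1 \land p2)) since s3 is accessible from s1 and s3 \Vdash p2 \lor (p1 \land p2).
s2: does not force it.
s3: does not force it.
s4: forces it.
Worlds forcing the formula: {s4}.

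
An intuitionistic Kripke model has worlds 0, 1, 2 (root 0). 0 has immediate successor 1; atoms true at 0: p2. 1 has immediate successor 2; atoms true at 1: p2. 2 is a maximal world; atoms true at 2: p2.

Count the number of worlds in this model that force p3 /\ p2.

0: does not force it — 0 ||-/- p3 /\ p2 since 0 fails p3.
1: does not force it.
2: does not force it.
Worlds forcing the formula: { }.

0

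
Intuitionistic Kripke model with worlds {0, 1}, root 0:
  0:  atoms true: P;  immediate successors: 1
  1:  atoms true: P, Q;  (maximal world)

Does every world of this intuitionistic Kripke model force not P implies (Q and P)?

0 forces not P implies (Q and P) vacuously: no world accessible from 0 forces the antecedent not P.
Since the root 0 forces not P implies (Q and P) and forcing is persistent (monotone upward), every world forces it.

Yes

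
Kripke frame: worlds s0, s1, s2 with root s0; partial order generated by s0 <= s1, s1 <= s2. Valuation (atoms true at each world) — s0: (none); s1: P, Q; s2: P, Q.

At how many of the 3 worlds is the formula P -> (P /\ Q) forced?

3

s0: forces it.
s1: forces it.
s2: forces it.
Worlds forcing the formula: {s0, s1, s2}.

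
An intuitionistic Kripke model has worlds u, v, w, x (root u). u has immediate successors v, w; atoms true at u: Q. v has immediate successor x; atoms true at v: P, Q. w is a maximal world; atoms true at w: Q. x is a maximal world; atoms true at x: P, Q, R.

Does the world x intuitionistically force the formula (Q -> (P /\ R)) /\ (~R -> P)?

Yes

x ||- (Q -> (P /\ R)) /\ (~R -> P) since x forces both conjuncts.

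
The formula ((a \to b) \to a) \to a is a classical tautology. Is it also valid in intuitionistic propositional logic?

This is Peirce's law, which is not intuitionistically valid.
A Kripke countermodel: worlds u0, u1; order generated by u0 \le u1; atoms true at each world — u0:{}; u1:{a}.
u0 \nVdash ((a \to b) \to a) \to a: already at u0 itself, u0 \Vdash (a \to b) \to a but u0 \nVdash a.
u0 lacks atom a, so u0 \nVdash a.
So the root u0 does not force the formula.

No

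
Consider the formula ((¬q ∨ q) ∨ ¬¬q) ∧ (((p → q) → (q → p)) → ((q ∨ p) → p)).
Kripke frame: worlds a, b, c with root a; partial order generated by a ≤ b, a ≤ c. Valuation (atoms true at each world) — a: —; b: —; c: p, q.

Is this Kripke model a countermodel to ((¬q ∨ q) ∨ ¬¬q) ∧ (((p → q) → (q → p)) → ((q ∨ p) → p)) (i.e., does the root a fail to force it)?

Yes

a ⊮ ((¬q ∨ q) ∨ ¬¬q) ∧ (((p → q) → (q → p)) → ((q ∨ p) → p)) since a fails (¬q ∨ q) ∨ ¬¬q.
So the root a does not force ((¬q ∨ q) ∨ ¬¬q) ∧ (((p → q) → (q → p)) → ((q ∨ p) → p)); the model is a countermodel.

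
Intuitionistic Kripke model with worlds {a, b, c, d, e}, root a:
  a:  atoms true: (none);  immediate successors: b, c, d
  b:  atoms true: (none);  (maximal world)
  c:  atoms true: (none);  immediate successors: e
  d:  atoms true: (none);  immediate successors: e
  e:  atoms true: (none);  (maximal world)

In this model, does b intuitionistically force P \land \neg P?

b \nVdash P \land \neg P since b fails P.

No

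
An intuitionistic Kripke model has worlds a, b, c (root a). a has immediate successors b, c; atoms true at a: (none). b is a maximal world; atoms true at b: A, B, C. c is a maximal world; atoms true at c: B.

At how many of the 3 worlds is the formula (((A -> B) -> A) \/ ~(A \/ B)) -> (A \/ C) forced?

a: forces it.
b: forces it.
c: forces it.
Worlds forcing the formula: {a, b, c}.

3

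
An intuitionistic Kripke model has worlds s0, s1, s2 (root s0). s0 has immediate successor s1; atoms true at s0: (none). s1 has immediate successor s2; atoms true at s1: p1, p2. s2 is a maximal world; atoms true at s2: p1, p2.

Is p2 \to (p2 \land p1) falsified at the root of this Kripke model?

s0 \Vdash p2 \to (p2 \land p1): every world accessible from s0 that forces p2 (namely s1, s2) also forces p2 \land p1.
So the root s0 forces p2 \to (p2 \land p1); the model is not a countermodel.

No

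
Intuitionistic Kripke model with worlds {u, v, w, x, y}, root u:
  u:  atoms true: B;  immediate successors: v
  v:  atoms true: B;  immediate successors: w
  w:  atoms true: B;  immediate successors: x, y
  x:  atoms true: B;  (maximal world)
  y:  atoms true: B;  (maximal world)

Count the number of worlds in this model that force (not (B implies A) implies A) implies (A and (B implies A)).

5

u: forces it.
v: forces it.
w: forces it.
x: forces it.
y: forces it.
Worlds forcing the formula: {u, v, w, x, y}.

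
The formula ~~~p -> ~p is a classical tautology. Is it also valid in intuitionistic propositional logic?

This is triple-negation reduction, which is intuitionistically derivable.
Assume ~~~p and suppose p. Then ~~p (double-negation introduction), contradicting ~~~p. So ~p.

Yes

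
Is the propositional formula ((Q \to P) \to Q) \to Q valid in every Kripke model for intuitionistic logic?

This is Peirce's law, which is not intuitionistically valid.
A Kripke countermodel: worlds a, b; order generated by a \le b; atoms true at each world — a:{}; b:{Q}.
a \nVdash ((Q \to P) \to Q) \to Q: already at a itself, a \Vdash (Q \to P) \to Q but a \nVdash Q.
a lacks atom Q, so a \nVdash Q.
So the root a does not force the formula.

No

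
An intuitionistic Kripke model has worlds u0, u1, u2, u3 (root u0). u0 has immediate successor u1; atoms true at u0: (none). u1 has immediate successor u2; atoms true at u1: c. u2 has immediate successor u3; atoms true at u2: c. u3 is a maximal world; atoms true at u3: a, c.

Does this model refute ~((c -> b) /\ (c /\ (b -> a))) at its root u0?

u0 ||- ~((c -> b) /\ (c /\ (b -> a))): no world accessible from u0 forces (c -> b) /\ (c /\ (b -> a)).
So the root u0 forces ~((c -> b) /\ (c /\ (b -> a))); the model is not a countermodel.

No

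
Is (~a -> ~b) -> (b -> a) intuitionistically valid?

This is the converse of contraposition, which is not intuitionistically valid.
A Kripke countermodel: worlds 0, 1; order generated by 0 <= 1; atoms true at each world — 0:{b}; 1:{a,b}.
0 ||-/- (~a -> ~b) -> (b -> a): already at 0 itself, 0 ||- ~a -> ~b but 0 ||-/- b -> a.
0 ||-/- b -> a: already at 0 itself, 0 ||- b but 0 ||-/- a.
0 lacks atom a, so 0 ||-/- a.
So the root 0 does not force the formula.

No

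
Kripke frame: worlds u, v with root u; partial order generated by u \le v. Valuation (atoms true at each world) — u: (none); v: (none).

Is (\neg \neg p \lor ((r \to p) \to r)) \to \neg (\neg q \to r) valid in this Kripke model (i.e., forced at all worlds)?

Yes

u \Vdash (\neg \neg p \lor ((r \to p) \to r)) \to \neg (\neg q \to r) vacuously: no world accessible from u forces the antecedent \neg \neg p \lor ((r \to p) \to r).
Since the root u forces (\neg \neg p \lor ((r \to p) \to r)) \to \neg (\neg q \to r) and forcing is persistent (monotone upward), every world forces it.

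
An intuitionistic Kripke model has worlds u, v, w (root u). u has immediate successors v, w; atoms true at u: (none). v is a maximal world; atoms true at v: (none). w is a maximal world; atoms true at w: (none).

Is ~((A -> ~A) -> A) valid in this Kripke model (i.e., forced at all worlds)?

u ||- ~((A -> ~A) -> A): no world accessible from u forces (A -> ~A) -> A.
Since the root u forces ~((A -> ~A) -> A) and forcing is persistent (monotone upward), every world forces it.

Yes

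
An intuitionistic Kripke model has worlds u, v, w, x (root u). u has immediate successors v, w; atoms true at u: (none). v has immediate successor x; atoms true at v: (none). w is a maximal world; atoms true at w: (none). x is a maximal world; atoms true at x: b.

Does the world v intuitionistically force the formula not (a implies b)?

No

v does not force not (a implies b) since v is accessible from v and v forces a implies b.
v forces a implies b vacuously: no world accessible from v forces the antecedent a.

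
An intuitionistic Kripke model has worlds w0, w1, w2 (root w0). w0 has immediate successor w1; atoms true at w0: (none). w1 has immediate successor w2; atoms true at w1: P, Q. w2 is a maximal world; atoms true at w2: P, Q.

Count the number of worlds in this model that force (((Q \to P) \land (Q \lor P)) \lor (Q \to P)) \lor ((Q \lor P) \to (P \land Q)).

w0: forces it.
w1: forces it.
w2: forces it.
Worlds forcing the formula: {w0, w1, w2}.

3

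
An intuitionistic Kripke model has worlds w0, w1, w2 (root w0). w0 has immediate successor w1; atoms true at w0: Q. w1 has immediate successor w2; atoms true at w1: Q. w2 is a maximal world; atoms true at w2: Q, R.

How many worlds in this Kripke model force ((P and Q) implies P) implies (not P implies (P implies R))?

w0: forces it.
w1: forces it.
w2: forces it.
Worlds forcing the formula: {w0, w1, w2}.

3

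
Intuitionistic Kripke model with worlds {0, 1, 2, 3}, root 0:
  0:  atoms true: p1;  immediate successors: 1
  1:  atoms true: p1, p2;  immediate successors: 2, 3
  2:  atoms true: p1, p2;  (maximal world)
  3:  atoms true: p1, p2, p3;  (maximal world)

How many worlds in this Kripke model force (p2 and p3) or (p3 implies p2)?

0: forces it.
1: forces it.
2: forces it.
3: forces it.
Worlds forcing the formula: {0, 1, 2, 3}.

4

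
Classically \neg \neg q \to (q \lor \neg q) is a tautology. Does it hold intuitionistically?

No

This is a variant of double-negation elimination (deriving excluded middle from double negation), which is not intuitionistically valid.
A Kripke countermodel: worlds a, b; order generated by a \le b; atoms true at each world — a:{}; b:{q}.
a \nVdash \neg \neg q \to (q \lor \neg q): already at a itself, a \Vdash \neg \neg q but a \nVdash q \lor \neg q.
a \nVdash q \lor \neg q: neither disjunct is forced at a.
a lacks atom q, so a \nVdash q.
So the root a does not force the formula.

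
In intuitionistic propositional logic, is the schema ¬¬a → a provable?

No

This is double-negation elimination, which is not intuitionistically valid.
A Kripke countermodel: worlds u0, u1; order generated by u0 ≤ u1; atoms true at each world — u0:{}; u1:{a}.
u0 ⊮ ¬¬a → a: already at u0 itself, u0 ⊩ ¬¬a but u0 ⊮ a.
u0 lacks atom a, so u0 ⊮ a.
So the root u0 does not force the formula.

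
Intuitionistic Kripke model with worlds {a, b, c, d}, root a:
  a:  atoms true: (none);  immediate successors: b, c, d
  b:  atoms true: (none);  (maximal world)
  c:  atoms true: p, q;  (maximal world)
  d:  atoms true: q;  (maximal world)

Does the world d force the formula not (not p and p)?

Yes

d forces not (not p and p): no world accessible from d forces not p and p.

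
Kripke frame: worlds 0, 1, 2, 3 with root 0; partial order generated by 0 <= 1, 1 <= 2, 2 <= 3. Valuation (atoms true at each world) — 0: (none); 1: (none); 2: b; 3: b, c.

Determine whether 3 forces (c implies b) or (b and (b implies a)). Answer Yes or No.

3 forces (c implies b) or (b and (b implies a)) via the disjunct c implies b.

Yes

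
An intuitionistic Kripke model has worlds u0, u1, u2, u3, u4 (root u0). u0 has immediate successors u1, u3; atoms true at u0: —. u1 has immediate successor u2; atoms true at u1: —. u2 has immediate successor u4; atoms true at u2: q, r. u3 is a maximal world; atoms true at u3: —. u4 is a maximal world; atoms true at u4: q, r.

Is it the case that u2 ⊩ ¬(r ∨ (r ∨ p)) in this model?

No

u2 ⊮ ¬(r ∨ (r ∨ p)) since u2 is accessible from u2 and u2 ⊩ r ∨ (r ∨ p).
u2 ⊩ r ∨ (r ∨ p) via the disjunct r.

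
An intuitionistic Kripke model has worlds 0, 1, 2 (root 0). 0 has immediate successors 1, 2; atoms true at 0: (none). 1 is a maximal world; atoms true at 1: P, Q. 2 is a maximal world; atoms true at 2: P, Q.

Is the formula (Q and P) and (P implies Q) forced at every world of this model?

Not every world: 0 does not force (Q and P) and (P implies Q).
0 does not force (Q and P) and (P implies Q) since 0 fails Q and P.

No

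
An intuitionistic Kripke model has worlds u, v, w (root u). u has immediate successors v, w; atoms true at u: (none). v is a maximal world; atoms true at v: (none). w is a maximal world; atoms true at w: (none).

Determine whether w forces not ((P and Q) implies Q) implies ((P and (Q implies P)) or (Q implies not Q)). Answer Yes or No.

Yes

w forces not ((P and Q) implies Q) implies ((P and (Q implies P)) or (Q implies not Q)) vacuously: no world accessible from w forces the antecedent not ((P and Q) implies Q).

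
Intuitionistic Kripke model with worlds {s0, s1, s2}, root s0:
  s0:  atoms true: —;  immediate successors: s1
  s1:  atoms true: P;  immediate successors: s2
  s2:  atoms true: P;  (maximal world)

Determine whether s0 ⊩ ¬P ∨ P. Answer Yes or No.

s0 ⊮ ¬P ∨ P: neither disjunct is forced at s0.
s0 ⊮ ¬P since s1 is accessible from s0 and s1 ⊩ P.

No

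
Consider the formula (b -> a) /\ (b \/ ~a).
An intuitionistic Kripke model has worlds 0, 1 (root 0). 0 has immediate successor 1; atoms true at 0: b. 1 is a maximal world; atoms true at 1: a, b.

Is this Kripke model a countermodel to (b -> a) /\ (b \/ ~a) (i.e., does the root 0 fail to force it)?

0 ||-/- (b -> a) /\ (b \/ ~a) since 0 fails b -> a.
So the root 0 does not force (b -> a) /\ (b \/ ~a); the model is a countermodel.

Yes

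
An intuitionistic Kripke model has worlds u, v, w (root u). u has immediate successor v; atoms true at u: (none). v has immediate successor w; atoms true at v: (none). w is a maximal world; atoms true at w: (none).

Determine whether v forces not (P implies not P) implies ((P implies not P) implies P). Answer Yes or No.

Yes

v forces not (P implies not P) implies ((P implies not P) implies P) vacuously: no world accessible from v forces the antecedent not (P implies not P).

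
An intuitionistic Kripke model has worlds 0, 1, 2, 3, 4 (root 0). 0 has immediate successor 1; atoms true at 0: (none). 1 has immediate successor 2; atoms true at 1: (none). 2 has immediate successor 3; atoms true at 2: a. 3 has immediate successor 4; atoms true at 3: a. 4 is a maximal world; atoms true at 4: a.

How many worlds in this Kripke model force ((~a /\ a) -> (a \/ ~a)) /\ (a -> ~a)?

0

0: does not force it — 0 ||-/- ((~a /\ a) -> (a \/ ~a)) /\ (a -> ~a) since 0 fails a -> ~a.
1: does not force it — 1 ||-/- ((~a /\ a) -> (a \/ ~a)) /\ (a -> ~a) since 1 fails a -> ~a.
2: does not force it — 2 ||-/- ((~a /\ a) -> (a \/ ~a)) /\ (a -> ~a) since 2 fails a -> ~a.
3: does not force it.
4: does not force it.
Worlds forcing the formula: { }.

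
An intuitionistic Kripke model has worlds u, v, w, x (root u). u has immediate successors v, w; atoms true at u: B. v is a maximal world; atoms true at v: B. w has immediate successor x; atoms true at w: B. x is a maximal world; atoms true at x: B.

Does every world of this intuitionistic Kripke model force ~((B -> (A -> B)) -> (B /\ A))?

Yes

u ||- ~((B -> (A -> B)) -> (B /\ A)): no world accessible from u forces (B -> (A -> B)) -> (B /\ A).
Since the root u forces ~((B -> (A -> B)) -> (B /\ A)) and forcing is persistent (monotone upward), every world forces it.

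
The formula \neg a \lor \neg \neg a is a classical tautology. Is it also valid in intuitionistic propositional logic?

This is the weak law of excluded middle, which is not intuitionistically valid.
A Kripke countermodel: worlds w0, w1, w2; order generated by w0 \le w1, w0 \le w2; atoms true at each world — w0:{}; w1:{a}; w2:{}.
w0 \nVdash \neg a \lor \neg \neg a: neither disjunct is forced at w0.
w0 \nVdash \neg a since w1 is accessible from w0 and w1 \Vdash a.
So the root w0 does not force the formula.

No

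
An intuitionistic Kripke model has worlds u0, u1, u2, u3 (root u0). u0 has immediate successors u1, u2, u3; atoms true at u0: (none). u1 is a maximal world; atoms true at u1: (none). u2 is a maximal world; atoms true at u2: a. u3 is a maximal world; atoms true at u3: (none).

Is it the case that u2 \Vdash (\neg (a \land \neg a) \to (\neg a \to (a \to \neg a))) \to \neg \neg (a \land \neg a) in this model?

u2 \nVdash (\neg (a \land \neg a) \to (\neg a \to (a \to \neg a))) \to \neg \neg (a \land \neg a): already at u2 itself, u2 \Vdash \neg (a \land \neg a) \to (\neg a \to (a \to \neg a)) but u2 \nVdash \neg \neg (a \land \neg a).
u2 \nVdash \neg \neg (a \land \neg a) since u2 is accessible from u2 and u2 \Vdash \neg (a \land \neg a).
u2 \Vdash \neg (a \land \neg a): no world accessible from u2 forces a \land \neg a.

No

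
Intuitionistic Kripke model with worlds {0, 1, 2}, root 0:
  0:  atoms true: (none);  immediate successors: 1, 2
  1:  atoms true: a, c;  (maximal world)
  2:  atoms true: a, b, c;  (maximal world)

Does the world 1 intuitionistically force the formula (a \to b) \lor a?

1 \Vdash (a \to b) \lor a via the disjunct a.

Yes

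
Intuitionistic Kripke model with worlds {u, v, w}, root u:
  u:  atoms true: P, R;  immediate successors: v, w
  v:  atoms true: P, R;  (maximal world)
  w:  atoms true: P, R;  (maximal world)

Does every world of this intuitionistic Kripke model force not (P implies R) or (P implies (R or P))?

Yes

u forces not (P implies R) or (P implies (R or P)) via the disjunct P implies (R or P).
Since the root u forces not (P implies R) or (P implies (R or P)) and forcing is persistent (monotone upward), every world forces it.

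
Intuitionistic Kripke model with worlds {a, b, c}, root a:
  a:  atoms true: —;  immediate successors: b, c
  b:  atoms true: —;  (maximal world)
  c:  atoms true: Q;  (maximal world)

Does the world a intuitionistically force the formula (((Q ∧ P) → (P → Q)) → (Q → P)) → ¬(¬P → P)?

Yes

a ⊩ (((Q ∧ P) → (P → Q)) → (Q → P)) → ¬(¬P → P): every world accessible from a that forces ((Q ∧ P) → (P → Q)) → (Q → P) (namely b) also forces ¬(¬P → P).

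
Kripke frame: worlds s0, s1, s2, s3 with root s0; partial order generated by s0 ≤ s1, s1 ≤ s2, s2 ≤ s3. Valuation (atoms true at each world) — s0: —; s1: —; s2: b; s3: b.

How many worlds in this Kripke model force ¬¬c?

0

s0: does not force it — s0 ⊮ ¬¬c since s0 is accessible from s0 and s0 ⊩ ¬c.
s1: does not force it — s1 ⊮ ¬¬c since s1 is accessible from s1 and s1 ⊩ ¬c.
s2: does not force it.
s3: does not force it.
Worlds forcing the formula: { }.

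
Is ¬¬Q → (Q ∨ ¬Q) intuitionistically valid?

This is a variant of double-negation elimination (deriving excluded middle from double negation), which is not intuitionistically valid.
A Kripke countermodel: worlds u0, u1; order generated by u0 ≤ u1; atoms true at each world — u0:{}; u1:{Q}.
u0 ⊮ ¬¬Q → (Q ∨ ¬Q): already at u0 itself, u0 ⊩ ¬¬Q but u0 ⊮ Q ∨ ¬Q.
u0 ⊮ Q ∨ ¬Q: neither disjunct is forced at u0.
u0 lacks atom Q, so u0 ⊮ Q.
So the root u0 does not force the formula.

No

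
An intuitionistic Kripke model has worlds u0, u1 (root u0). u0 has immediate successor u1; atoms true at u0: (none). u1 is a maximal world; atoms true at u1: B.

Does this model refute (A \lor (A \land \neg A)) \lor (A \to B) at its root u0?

u0 \Vdash (A \lor (A \land \neg A)) \lor (A \to B) via the disjunct A \to B.
So the root u0 forces (A \lor (A \land \neg A)) \lor (A \to B); the model is not a countermodel.

No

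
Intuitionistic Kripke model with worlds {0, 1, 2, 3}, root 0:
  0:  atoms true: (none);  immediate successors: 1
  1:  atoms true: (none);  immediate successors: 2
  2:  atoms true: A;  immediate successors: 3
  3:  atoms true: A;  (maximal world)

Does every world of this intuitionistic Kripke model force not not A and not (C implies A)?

Not every world: 0 does not force not not A and not (C implies A).
0 does not force not not A and not (C implies A) since 0 fails not (C implies A).

No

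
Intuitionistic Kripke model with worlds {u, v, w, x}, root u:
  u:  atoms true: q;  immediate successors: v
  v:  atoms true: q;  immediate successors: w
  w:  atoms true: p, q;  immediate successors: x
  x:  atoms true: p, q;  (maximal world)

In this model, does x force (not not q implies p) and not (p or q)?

No

x does not force (not not q implies p) and not (p or q) since x fails not (p or q).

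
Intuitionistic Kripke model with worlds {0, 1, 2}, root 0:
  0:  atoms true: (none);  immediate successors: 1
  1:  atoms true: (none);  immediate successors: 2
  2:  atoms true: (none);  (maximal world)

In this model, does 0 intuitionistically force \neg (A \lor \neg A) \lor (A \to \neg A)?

0 \Vdash \neg (A \lor \neg A) \lor (A \to \neg A) via the disjunct A \to \neg A.

Yes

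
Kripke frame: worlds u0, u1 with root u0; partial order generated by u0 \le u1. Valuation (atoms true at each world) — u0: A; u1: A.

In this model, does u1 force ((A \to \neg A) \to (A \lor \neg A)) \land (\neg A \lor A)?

Yes

u1 \Vdash ((A \to \neg A) \to (A \lor \neg A)) \land (\neg A \lor A) since u1 forces both conjuncts.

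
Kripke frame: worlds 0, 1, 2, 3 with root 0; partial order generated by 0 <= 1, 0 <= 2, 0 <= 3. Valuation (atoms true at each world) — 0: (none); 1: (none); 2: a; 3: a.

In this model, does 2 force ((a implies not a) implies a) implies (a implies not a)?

2 does not force ((a implies not a) implies a) implies (a implies not a): already at 2 itself, 2 forces (a implies not a) implies a but 2 does not force a implies not a.
2 does not force a implies not a: already at 2 itself, 2 forces a but 2 does not force not a.
2 does not force not a since 2 is accessible from 2 and 2 forces a.

No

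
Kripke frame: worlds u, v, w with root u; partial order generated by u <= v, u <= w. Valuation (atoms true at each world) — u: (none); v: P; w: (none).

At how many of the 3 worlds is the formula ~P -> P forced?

u: does not force it — u ||-/- ~P -> P: at the accessible world w, w ||- ~P but w ||-/- P.
v: forces it.
w: does not force it — w ||-/- ~P -> P: already at w itself, w ||- ~P but w ||-/- P.
Worlds forcing the formula: {v}.

1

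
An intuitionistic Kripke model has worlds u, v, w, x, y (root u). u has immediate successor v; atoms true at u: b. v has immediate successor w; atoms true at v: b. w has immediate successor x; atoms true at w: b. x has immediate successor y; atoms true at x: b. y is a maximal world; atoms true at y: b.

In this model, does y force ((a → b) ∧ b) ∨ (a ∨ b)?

Yes

y ⊩ ((a → b) ∧ b) ∨ (a ∨ b) via the disjunct (a → b) ∧ b.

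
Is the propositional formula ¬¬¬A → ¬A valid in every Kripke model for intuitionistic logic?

Yes

This is triple-negation reduction, which is intuitionistically derivable.
Assume ¬¬¬A and suppose A. Then ¬¬A (double-negation introduction), contradicting ¬¬¬A. So ¬A.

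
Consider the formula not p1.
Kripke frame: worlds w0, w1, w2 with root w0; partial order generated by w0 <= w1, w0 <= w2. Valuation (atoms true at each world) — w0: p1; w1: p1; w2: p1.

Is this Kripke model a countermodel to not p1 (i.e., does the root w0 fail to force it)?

Yes

w0 does not force not p1 since w0 is accessible from w0 and w0 forces p1.
So the root w0 does not force not p1; the model is a countermodel.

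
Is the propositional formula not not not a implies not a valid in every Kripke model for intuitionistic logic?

This is triple-negation reduction, which is intuitionistically derivable.
Assume not not not a and suppose a. Then not not a (double-negation introduction), contradicting not not not a. So not a.

Yes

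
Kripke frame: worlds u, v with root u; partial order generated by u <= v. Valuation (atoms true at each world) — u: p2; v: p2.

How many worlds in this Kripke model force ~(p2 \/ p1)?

u: does not force it — u ||-/- ~(p2 \/ p1) since u is accessible from u and u ||- p2 \/ p1.
v: does not force it — v ||-/- ~(p2 \/ p1) since v is accessible from v and v ||- p2 \/ p1.
Worlds forcing the formula: { }.

0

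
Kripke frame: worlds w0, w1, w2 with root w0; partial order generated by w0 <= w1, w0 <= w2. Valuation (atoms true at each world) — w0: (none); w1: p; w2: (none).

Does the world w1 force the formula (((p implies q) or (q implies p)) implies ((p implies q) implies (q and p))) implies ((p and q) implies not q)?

w1 forces (((p implies q) or (q implies p)) implies ((p implies q) implies (q and p))) implies ((p and q) implies not q): every world accessible from w1 that forces ((p implies q) or (q implies p)) implies ((p implies q) implies (q and p)) (namely w1) also forces (p and q) implies not q.

Yes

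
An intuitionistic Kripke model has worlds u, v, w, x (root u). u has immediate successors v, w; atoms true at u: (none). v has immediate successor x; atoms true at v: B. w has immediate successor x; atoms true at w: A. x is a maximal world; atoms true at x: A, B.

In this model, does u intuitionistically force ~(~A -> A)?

u ||-/- ~(~A -> A) since u is accessible from u and u ||- ~A -> A.
u ||- ~A -> A vacuously: no world accessible from u forces the antecedent ~A.

No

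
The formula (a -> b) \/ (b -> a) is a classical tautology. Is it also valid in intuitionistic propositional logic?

No

This is the Gödel–Dummett linearity axiom, which is not intuitionistically valid.
A Kripke countermodel: worlds u, v, w; order generated by u <= v, u <= w; atoms true at each world — u:{}; v:{a}; w:{b}.
u ||-/- (a -> b) \/ (b -> a): neither disjunct is forced at u.
u ||-/- a -> b: at the accessible world v, v ||- a but v ||-/- b.
v lacks atom b, so v ||-/- b.
So the root u does not force the formula.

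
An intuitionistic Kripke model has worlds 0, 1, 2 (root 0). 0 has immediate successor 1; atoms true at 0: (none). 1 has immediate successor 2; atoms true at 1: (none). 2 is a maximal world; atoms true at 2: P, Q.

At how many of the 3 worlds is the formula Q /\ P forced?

0: does not force it — 0 ||-/- Q /\ P since 0 fails Q.
1: does not force it — 1 ||-/- Q /\ P since 1 fails Q.
2: forces it.
Worlds forcing the formula: {2}.

1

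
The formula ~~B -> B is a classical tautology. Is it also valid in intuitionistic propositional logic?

This is double-negation elimination, which is not intuitionistically valid.
A Kripke countermodel: worlds u, v; order generated by u <= v; atoms true at each world — u:{}; v:{B}.
u ||-/- ~~B -> B: already at u itself, u ||- ~~B but u ||-/- B.
u lacks atom B, so u ||-/- B.
So the root u does not force the formula.

No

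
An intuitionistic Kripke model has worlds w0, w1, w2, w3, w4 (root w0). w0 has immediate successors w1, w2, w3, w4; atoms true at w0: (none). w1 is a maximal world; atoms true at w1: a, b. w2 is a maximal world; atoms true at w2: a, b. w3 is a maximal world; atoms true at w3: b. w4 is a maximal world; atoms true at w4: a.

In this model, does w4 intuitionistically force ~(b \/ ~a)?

Yes

w4 ||- ~(b \/ ~a): no world accessible from w4 forces b \/ ~a.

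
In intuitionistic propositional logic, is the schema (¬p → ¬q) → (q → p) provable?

No

This is the converse of contraposition, which is not intuitionistically valid.
A Kripke countermodel: worlds 0, 1; order generated by 0 ≤ 1; atoms true at each world — 0:{q}; 1:{p,q}.
0 ⊮ (¬p → ¬q) → (q → p): already at 0 itself, 0 ⊩ ¬p → ¬q but 0 ⊮ q → p.
0 ⊮ q → p: already at 0 itself, 0 ⊩ q but 0 ⊮ p.
0 lacks atom p, so 0 ⊮ p.
So the root 0 does not force the formula.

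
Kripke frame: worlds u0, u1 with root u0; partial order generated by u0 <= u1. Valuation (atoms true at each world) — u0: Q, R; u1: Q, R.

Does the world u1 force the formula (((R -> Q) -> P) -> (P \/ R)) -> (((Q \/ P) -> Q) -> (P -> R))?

Yes

u1 ||- (((R -> Q) -> P) -> (P \/ R)) -> (((Q \/ P) -> Q) -> (P -> R)): every world accessible from u1 that forces ((R -> Q) -> P) -> (P \/ R) (namely u1) also forces ((Q \/ P) -> Q) -> (P -> R).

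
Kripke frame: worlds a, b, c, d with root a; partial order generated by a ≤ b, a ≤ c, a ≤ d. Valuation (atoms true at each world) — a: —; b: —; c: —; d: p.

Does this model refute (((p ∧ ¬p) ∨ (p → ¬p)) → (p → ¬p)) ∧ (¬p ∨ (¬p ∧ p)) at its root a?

a ⊮ (((p ∧ ¬p) ∨ (p → ¬p)) → (p → ¬p)) ∧ (¬p ∨ (¬p ∧ p)) since a fails ¬p ∨ (¬p ∧ p).
So the root a does not force (((p ∧ ¬p) ∨ (p → ¬p)) → (p → ¬p)) ∧ (¬p ∨ (¬p ∧ p)); the model is a countermodel.

Yes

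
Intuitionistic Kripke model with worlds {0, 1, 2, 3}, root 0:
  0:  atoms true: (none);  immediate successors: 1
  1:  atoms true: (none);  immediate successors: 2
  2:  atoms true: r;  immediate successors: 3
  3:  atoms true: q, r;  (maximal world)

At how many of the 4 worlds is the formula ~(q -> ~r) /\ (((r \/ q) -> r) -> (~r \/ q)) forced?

1

0: does not force it — 0 ||-/- ~(q -> ~r) /\ (((r \/ q) -> r) -> (~r \/ q)) since 0 fails ((r \/ q) -> r) -> (~r \/ q).
1: does not force it.
2: does not force it.
3: forces it.
Worlds forcing the formula: {3}.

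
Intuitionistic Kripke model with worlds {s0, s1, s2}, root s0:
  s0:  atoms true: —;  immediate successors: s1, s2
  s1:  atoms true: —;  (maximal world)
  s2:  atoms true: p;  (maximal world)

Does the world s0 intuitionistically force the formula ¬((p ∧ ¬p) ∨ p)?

s0 ⊮ ¬((p ∧ ¬p) ∨ p) since s2 is accessible from s0 and s2 ⊩ (p ∧ ¬p) ∨ p.
s2 ⊩ (p ∧ ¬p) ∨ p via the disjunct p.

No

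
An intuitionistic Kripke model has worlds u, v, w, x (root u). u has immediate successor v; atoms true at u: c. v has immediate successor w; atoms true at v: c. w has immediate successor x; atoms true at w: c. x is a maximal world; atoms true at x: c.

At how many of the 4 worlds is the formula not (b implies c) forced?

0

u: does not force it — u does not force not (b implies c) since u is accessible from u and u forces b implies c.
v: does not force it — v does not force not (b implies c) since v is accessible from v and v forces b implies c.
w: does not force it.
x: does not force it.
Worlds forcing the formula: { }.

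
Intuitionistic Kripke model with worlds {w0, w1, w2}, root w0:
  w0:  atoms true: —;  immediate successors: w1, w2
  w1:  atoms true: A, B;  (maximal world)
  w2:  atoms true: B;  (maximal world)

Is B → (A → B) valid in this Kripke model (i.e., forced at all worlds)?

w0 ⊩ B → (A → B): every world accessible from w0 that forces B (namely w1, w2) also forces A → B.
Since the root w0 forces B → (A → B) and forcing is persistent (monotone upward), every world forces it.

Yes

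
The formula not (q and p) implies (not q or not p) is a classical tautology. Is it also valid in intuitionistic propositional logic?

No

This is the constructively invalid direction of De Morgan's law for conjunction, which is not intuitionistically valid.
A Kripke countermodel: worlds u0, u1, u2; order generated by u0 <= u1, u0 <= u2; atoms true at each world — u0:{}; u1:{q}; u2:{p}.
u0 does not force not (q and p) implies (not q or not p): already at u0 itself, u0 forces not (q and p) but u0 does not force not q or not p.
u0 does not force not q or not p: neither disjunct is forced at u0.
u0 does not force not q since u1 is accessible from u0 and u1 forces q.
So the root u0 does not force the formula.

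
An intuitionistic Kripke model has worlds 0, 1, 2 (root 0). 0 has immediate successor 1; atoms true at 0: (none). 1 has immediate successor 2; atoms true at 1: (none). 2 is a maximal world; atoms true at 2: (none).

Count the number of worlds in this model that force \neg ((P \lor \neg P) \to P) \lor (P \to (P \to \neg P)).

3

0: forces it.
1: forces it.
2: forces it.
Worlds forcing the formula: {0, 1, 2}.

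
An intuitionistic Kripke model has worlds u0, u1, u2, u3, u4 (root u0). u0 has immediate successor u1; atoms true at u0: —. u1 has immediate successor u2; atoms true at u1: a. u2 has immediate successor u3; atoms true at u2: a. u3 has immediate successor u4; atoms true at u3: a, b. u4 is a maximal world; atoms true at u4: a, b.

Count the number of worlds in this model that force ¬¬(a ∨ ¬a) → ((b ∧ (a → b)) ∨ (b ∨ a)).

4

u0: does not force it — u0 ⊮ ¬¬(a ∨ ¬a) → ((b ∧ (a → b)) ∨ (b ∨ a)): already at u0 itself, u0 ⊩ ¬¬(a ∨ ¬a) but u0 ⊮ (b ∧ (a → b)) ∨ (b ∨ a).
u1: forces it.
u2: forces it.
u3: forces it.
u4: forces it.
Worlds forcing the formula: {u1, u2, u3, u4}.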